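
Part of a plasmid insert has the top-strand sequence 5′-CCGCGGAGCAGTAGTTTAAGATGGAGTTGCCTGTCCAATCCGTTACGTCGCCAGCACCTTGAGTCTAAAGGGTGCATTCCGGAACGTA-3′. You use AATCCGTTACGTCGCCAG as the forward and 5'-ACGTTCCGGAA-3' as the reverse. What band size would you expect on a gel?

The forward primer matches the template at positions 37–54.
Taking the reverse complement of ACGTTCCGGAA gives TTCCGGAACGT, found at positions 77–87 on the template; the primer anneals here to the top strand with its 3' end pointing upstream.
The product runs from position 37 to position 87, so its length is 87 − 37 + 1 = 51 bp.

51 bp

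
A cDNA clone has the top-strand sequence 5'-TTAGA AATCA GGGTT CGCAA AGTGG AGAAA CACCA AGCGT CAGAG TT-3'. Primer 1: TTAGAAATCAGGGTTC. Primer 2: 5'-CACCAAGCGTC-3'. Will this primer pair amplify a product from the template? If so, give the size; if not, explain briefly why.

No product — both primers anneal to the same strand and extend in the same direction.

Primer 1 (TTAGAAATCAGGGTTC) matches the top strand at positions 1–16 (3' end points downstream).
Primer 2 (CACCAAGCGTC) also matches the top strand directly, at positions 31–41 — its reverse complement GACGCTTGGTG is not present.
Both primers anneal to the bottom strand with 3' ends pointing the same way, so neither can prime synthesis back toward the other.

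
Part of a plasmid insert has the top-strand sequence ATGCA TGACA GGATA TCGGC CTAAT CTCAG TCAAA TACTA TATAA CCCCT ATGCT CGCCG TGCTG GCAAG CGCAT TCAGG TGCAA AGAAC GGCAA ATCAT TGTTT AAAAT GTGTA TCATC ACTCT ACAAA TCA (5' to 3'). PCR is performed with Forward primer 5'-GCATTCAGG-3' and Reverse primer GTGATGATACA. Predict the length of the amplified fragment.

Scanning the template, GCATTCAGG occurs at positions 72–80; this primer anneals to the bottom strand there with its 3' end pointing downstream.
The reverse primer's reverse complement is TGTATCATCAC, which matches the template at positions 112–122.
The product runs from position 72 to position 122, so its length is 122 − 72 + 1 = 51 bp.

51 bp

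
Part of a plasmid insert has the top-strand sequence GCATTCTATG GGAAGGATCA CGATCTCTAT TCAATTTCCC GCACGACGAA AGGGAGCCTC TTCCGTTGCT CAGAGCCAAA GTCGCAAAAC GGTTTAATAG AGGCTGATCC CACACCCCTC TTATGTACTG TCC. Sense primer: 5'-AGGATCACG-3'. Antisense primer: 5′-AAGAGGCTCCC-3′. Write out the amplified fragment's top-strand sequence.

5'-AGGATCACGATCTCTATTCAATTTCCCGCACGACGAAAGGGAGCCTCTT-3'

The forward primer matches the template at positions 14–22.
The reverse primer's reverse complement is GGGAGCCTCTT, which matches the template at positions 52–62.
The product is the template from position 14 through 62 (49 bp).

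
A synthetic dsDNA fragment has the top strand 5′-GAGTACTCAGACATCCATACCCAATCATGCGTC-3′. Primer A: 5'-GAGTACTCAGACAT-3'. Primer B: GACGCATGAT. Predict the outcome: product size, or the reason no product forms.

Yes — a 33 bp product.

Primer A (GAGTACTCAGACAT) matches the top strand at positions 1–14; it acts as a forward primer.
Primer B's reverse complement is ATCATGCGTC, matching the top strand at positions 24–33; it acts as a reverse primer.
The 3' ends face each other across positions 1–33, giving a 33 bp product.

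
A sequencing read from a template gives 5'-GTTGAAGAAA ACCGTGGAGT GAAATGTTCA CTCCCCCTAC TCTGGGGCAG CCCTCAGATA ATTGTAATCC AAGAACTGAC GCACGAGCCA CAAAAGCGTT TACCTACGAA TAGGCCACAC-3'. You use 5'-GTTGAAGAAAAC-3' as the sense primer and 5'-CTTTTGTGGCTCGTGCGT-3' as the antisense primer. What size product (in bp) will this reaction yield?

96 bp

Scanning the template, GTTGAAGAAAAC occurs at positions 1–12; this primer anneals to the bottom strand there with its 3' end pointing downstream.
The reverse primer's reverse complement is ACGCACGAGCCACAAAAG, which matches the template at positions 79–96.
The product runs from position 1 to position 96, so its length is 96 − 1 + 1 = 96 bp.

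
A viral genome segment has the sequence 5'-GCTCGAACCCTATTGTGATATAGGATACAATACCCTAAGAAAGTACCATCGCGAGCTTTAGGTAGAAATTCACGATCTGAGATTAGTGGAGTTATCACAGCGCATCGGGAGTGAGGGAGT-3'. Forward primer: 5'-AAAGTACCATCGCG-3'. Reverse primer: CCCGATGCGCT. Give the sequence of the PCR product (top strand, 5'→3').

Forward primer AAAGTACCATCGCG is found on the top strand at positions 40–53.
The reverse primer's reverse complement is AGCGCATCGGG, which matches the template at positions 99–109.
The product is the template from position 40 through 109 (70 bp).

5'-AAAGTACCATCGCGAGCTTTAGGTAGAAATTCACGATCTGAGATTAGTGGAGTTATCACAGCGCATCGGG-3'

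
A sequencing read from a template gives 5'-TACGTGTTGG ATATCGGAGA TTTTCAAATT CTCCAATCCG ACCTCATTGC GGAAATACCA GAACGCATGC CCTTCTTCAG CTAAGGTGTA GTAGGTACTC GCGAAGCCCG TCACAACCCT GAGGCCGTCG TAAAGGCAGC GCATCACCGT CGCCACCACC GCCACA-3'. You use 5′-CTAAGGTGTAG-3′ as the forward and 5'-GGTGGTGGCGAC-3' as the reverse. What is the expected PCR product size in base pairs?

80 bp

Scanning the template, CTAAGGTGTAG occurs at positions 81–91; this primer anneals to the bottom strand there with its 3' end pointing downstream.
Reverse complement of the reverse primer: GTCGCCACCACC. This occurs on the top strand at positions 149–160.
Product length = (reverse-primer end) − (forward-primer start) + 1 = 160 − 81 + 1 = 80 bp.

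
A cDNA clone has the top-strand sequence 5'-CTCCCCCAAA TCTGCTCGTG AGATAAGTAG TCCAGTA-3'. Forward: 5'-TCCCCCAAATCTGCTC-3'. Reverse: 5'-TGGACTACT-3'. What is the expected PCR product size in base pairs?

The forward primer matches the template at positions 2–17.
Taking the reverse complement of TGGACTACT gives AGTAGTCCA, found at positions 26–34 on the template; the primer anneals here to the top strand with its 3' end pointing upstream.
Amplicon spans positions 2–34: 33 bp.

33 bp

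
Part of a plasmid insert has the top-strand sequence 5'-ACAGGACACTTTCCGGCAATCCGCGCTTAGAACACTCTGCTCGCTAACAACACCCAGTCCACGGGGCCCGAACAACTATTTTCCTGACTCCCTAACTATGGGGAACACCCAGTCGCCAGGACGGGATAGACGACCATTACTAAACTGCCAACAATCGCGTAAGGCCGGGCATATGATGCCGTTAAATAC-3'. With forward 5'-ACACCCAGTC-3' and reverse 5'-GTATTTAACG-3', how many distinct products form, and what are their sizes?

Two products: 140 bp, 85 bp

The forward primer ACACCCAGTC matches the top strand at positions 50–59, 105–114.
The reverse primer's reverse complement is CGTTAAATAC, matching at positions 180–189.
Each forward site pairs with the reverse site to give a product ending at position 189: sizes 140, 85 bp.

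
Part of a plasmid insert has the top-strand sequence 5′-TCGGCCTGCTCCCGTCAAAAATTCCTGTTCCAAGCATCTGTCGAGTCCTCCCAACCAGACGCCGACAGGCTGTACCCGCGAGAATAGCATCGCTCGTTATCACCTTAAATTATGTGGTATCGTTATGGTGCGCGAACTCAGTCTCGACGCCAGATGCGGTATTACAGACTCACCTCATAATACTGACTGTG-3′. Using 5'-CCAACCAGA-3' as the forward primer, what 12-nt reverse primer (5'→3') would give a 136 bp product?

The forward primer binds at positions 51–59, so a 136 bp product ends at position 51 + 136 − 1 = 186.
The reverse primer anneals to the top strand over positions 175–186, i.e. to TCATAATACTGA.
Its sequence written 5'→3' is the reverse complement: TCAGTATTATGA.

5'-TCAGTATTATGA-3'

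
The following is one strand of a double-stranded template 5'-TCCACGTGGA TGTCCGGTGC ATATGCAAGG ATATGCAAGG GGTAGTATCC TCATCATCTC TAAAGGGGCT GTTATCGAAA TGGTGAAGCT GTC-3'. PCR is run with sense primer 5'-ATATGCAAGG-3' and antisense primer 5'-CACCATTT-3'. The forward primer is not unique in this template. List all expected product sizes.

The forward primer ATATGCAAGG matches the top strand at positions 21–30, 31–40.
The reverse primer's reverse complement is AAATGGTG, matching at positions 78–85.
Each forward site pairs with the reverse site to give a product ending at position 85: sizes 65, 55 bp.

65 bp, 55 bp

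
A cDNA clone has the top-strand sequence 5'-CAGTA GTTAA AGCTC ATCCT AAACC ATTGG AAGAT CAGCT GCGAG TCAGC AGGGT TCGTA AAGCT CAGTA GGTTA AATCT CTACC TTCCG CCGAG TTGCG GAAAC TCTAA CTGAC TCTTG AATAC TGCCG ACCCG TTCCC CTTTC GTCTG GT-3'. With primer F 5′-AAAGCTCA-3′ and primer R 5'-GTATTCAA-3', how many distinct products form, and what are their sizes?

Two products: 117 bp, 66 bp

The forward primer AAAGCTCA matches the top strand at positions 9–16, 60–67.
The reverse primer's reverse complement is TTGAATAC, matching at positions 118–125.
Each forward site pairs with the reverse site to give a product ending at position 125: sizes 117, 66 bp.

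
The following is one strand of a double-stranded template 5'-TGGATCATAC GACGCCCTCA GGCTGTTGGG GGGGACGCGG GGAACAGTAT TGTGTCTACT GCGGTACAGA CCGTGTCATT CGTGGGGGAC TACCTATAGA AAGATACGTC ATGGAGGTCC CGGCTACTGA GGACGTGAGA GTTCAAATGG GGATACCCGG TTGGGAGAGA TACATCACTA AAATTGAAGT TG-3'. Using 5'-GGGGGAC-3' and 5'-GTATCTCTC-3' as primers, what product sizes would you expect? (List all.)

The forward primer GGGGGAC matches the top strand at positions 30–36, 84–90.
The reverse primer's reverse complement is GAGAGATAC, matching at positions 165–173.
Each forward site pairs with the reverse site to give a product ending at position 173: sizes 144, 90 bp.

144 bp, 90 bp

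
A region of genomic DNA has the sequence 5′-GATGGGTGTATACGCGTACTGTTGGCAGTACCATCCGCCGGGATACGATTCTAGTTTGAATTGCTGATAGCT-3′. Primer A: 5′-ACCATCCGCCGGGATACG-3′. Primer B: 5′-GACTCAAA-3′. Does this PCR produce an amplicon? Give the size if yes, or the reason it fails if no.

Primer B (GACTCAAA) does not match the top strand, and its reverse complement TTTGAGTC does not match either.
With no annealing site for primer B, no amplification occurs.

No product — primer B has no binding site in the template.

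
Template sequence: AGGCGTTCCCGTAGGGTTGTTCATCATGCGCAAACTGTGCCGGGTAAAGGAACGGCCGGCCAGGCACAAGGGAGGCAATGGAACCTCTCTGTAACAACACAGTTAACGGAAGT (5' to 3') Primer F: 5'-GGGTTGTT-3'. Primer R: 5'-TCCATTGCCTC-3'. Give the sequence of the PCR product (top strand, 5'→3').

5'-GGGTTGTTCATCATGCGCAAACTGTGCCGGGTAAAGGAACGGCCGGCCAGGCACAAGGGAGGCAATGGA-3'

The forward primer matches the template at positions 14–21.
Reverse complement of the reverse primer: GAGGCAATGGA. This occurs on the top strand at positions 72–82.
The product is the template from position 14 through 82 (69 bp).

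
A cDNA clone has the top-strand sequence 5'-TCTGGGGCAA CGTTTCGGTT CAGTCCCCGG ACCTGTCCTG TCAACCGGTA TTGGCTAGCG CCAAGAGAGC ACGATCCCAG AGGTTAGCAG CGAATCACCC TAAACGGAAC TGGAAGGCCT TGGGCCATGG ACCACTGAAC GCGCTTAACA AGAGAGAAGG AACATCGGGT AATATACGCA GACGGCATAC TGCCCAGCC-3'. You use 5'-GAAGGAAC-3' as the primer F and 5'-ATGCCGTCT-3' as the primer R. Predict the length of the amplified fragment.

The forward primer matches the template at positions 156–163.
Reverse complement of the reverse primer: AGACGGCAT. This occurs on the top strand at positions 180–188.
The product runs from position 156 to position 188, so its length is 188 − 156 + 1 = 33 bp.

33 bp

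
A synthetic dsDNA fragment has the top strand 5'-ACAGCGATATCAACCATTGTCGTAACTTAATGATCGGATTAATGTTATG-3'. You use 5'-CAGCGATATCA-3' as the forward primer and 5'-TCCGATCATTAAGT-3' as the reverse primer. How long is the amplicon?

37 bp

Scanning the template, CAGCGATATCA occurs at positions 2–12; this primer anneals to the bottom strand there with its 3' end pointing downstream.
Reverse complement of the reverse primer: ACTTAATGATCGGA. This occurs on the top strand at positions 25–38.
The product runs from position 2 to position 38, so its length is 38 − 2 + 1 = 37 bp.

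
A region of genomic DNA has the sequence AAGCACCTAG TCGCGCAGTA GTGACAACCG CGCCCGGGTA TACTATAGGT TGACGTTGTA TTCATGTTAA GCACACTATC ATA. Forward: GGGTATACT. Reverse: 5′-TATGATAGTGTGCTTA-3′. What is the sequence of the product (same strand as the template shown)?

5'-GGGTATACTATAGGTTGACGTTGTATTCATGTTAAGCACACTATCATA-3'

Scanning the template, GGGTATACT occurs at positions 36–44; this primer anneals to the bottom strand there with its 3' end pointing downstream.
Reverse complement of the reverse primer: TAAGCACACTATCATA. This occurs on the top strand at positions 68–83.
The product is the template from position 36 through 83 (48 bp).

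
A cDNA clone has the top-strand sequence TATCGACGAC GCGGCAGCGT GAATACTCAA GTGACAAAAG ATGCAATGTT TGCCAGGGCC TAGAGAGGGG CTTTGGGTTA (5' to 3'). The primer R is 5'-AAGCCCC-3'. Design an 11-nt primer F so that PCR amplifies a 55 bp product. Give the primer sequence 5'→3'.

The reverse primer's reverse complement GGGGCTT matches the template at positions 67–73, so the product ends at position 73.
A 55 bp product then starts at position 73 − 55 + 1 = 19.
The forward primer is identical to the top strand there: GTGAATACTCA.

5'-GTGAATACTCA-3'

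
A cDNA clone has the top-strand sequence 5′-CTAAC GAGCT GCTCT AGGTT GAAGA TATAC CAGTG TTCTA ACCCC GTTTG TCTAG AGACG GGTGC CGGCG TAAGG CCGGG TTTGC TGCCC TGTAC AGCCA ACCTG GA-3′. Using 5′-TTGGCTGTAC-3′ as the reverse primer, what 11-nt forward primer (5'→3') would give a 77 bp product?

The reverse primer's reverse complement GTACAGCCAA matches the template at positions 92–101, so the product ends at position 101.
A 77 bp product then starts at position 101 − 77 + 1 = 25.
The forward primer is identical to the top strand there: ATATACCAGTG.

5'-ATATACCAGTG-3'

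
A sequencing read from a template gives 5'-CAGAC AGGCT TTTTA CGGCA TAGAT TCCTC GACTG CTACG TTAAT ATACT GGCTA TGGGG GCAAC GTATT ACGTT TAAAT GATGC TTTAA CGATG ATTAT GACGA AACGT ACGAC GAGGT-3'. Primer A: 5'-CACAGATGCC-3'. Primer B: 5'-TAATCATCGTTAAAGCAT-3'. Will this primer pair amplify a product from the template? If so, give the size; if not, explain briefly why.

Primer A (CACAGATGCC) does not match the top strand, and its reverse complement GGCATCTGTG does not match either.
With no annealing site for primer A, no amplification occurs.

No product — primer A has no binding site in the template.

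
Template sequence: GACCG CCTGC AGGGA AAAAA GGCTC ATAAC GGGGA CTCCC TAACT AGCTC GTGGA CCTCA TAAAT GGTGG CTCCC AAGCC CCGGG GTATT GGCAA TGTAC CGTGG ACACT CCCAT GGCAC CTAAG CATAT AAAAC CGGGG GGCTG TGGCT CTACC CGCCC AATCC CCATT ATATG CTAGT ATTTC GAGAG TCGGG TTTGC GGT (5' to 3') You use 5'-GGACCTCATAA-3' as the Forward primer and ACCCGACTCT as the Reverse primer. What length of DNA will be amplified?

144 bp

Forward primer GGACCTCATAA is found on the top strand at positions 53–63.
Taking the reverse complement of ACCCGACTCT gives AGAGTCGGGT, found at positions 187–196 on the template; the primer anneals here to the top strand with its 3' end pointing upstream.
The product runs from position 53 to position 196, so its length is 196 − 53 + 1 = 144 bp.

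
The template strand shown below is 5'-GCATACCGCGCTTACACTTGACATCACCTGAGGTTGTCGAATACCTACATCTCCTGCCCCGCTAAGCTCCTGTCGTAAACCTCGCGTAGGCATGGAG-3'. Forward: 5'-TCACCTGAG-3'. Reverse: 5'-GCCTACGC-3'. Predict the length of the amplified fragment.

Scanning the template, TCACCTGAG occurs at positions 24–32; this primer anneals to the bottom strand there with its 3' end pointing downstream.
Taking the reverse complement of GCCTACGC gives GCGTAGGC, found at positions 84–91 on the template; the primer anneals here to the top strand with its 3' end pointing upstream.
The product runs from position 24 to position 91, so its length is 91 − 24 + 1 = 68 bp.

68 bp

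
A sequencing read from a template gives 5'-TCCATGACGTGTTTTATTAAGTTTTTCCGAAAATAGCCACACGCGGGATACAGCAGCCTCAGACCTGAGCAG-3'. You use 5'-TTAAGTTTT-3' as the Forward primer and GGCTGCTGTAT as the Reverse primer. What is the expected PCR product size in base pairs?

Forward primer TTAAGTTTT is found on the top strand at positions 17–25.
The reverse primer's reverse complement is ATACAGCAGCC, which matches the template at positions 48–58.
Product length = (reverse-primer end) − (forward-primer start) + 1 = 58 − 17 + 1 = 42 bp.

42 bp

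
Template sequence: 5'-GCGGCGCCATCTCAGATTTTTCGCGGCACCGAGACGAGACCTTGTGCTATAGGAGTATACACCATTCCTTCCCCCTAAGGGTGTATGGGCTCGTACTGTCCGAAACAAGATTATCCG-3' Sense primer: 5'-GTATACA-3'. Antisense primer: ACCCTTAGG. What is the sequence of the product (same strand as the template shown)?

The forward primer matches the template at positions 55–61.
The reverse primer's reverse complement is CCTAAGGGT, which matches the template at positions 74–82.
The product is the template from position 55 through 82 (28 bp).

5'-GTATACACCATTCCTTCCCCCTAAGGGT-3'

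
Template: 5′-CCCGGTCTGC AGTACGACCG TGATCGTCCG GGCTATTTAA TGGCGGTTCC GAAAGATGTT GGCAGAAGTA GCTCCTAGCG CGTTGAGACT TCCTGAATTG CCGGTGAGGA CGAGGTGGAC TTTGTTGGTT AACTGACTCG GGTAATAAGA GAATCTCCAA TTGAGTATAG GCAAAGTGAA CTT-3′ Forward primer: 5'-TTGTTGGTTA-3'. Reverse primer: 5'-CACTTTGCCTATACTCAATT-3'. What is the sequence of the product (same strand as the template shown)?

5'-TTGTTGGTTAACTGACTCGGGTAATAAGAGAATCTCCAATTGAGTATAGGCAAAGTG-3'

The forward primer matches the template at positions 122–131.
Reverse complement of the reverse primer: AATTGAGTATAGGCAAAGTG. This occurs on the top strand at positions 159–178.
The product is the template from position 122 through 178 (57 bp).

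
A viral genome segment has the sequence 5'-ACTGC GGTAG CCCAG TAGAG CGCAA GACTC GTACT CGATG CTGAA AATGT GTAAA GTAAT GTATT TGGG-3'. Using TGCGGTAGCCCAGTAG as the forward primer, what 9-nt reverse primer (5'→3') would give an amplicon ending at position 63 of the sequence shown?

5'-TACATTACT-3'

The forward primer binds at positions 3–18; the product's 3' end on the top strand is position 63.
The reverse primer anneals to the top strand over positions 55–63, i.e. to AGTAATGTA.
Its sequence written 5'→3' is the reverse complement: TACATTACT.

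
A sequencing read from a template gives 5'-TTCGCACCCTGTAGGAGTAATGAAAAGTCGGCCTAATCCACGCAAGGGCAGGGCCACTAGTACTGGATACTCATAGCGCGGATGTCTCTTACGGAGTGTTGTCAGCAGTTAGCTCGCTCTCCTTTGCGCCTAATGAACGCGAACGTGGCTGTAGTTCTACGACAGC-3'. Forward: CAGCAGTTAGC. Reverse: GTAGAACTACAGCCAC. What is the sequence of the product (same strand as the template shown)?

Forward primer CAGCAGTTAGC is found on the top strand at positions 103–113.
The reverse primer's reverse complement is GTGGCTGTAGTTCTAC, which matches the template at positions 145–160.
The product is the template from position 103 through 160 (58 bp).

5'-CAGCAGTTAGCTCGCTCTCCTTTGCGCCTAATGAACGCGAACGTGGCTGTAGTTCTAC-3'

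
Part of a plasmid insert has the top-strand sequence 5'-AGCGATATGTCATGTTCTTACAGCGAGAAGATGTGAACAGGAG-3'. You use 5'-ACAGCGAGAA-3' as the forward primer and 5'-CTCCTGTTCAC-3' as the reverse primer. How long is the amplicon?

The forward primer matches the template at positions 20–29.
Taking the reverse complement of CTCCTGTTCAC gives GTGAACAGGAG, found at positions 33–43 on the template; the primer anneals here to the top strand with its 3' end pointing upstream.
Product length = (reverse-primer end) − (forward-primer start) + 1 = 43 − 20 + 1 = 24 bp.

24 bp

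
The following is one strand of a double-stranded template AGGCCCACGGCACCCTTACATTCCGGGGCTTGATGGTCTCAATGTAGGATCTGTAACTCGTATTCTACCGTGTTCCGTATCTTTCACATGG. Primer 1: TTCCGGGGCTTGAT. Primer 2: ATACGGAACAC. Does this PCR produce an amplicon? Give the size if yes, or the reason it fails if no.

Primer 1 (TTCCGGGGCTTGAT) matches the top strand at positions 21–34; it acts as a forward primer.
Primer 2's reverse complement is GTGTTCCGTAT, matching the top strand at positions 70–80; it acts as a reverse primer.
The 3' ends face each other across positions 21–80, giving a 60 bp product.

Yes — a 60 bp product.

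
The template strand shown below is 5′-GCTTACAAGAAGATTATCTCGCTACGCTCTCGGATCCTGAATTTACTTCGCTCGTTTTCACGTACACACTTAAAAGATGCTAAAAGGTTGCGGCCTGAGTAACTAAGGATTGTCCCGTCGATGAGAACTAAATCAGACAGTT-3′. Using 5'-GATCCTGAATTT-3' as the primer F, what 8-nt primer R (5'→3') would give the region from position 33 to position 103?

The product's 3' end on the top strand is position 103.
The reverse primer anneals to the top strand over positions 96–103, i.e. to TGAGTAAC.
Its sequence written 5'→3' is the reverse complement: GTTACTCA.

5'-GTTACTCA-3'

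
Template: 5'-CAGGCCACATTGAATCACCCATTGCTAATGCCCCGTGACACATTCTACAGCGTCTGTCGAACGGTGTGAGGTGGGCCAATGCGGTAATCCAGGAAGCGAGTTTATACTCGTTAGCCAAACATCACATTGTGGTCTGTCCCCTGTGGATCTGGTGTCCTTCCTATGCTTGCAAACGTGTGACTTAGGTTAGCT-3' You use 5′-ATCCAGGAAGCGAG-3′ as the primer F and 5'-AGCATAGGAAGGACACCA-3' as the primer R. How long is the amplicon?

81 bp

The forward primer matches the template at positions 87–100.
Taking the reverse complement of AGCATAGGAAGGACACCA gives TGGTGTCCTTCCTATGCT, found at positions 150–167 on the template; the primer anneals here to the top strand with its 3' end pointing upstream.
The product runs from position 87 to position 167, so its length is 167 − 87 + 1 = 81 bp.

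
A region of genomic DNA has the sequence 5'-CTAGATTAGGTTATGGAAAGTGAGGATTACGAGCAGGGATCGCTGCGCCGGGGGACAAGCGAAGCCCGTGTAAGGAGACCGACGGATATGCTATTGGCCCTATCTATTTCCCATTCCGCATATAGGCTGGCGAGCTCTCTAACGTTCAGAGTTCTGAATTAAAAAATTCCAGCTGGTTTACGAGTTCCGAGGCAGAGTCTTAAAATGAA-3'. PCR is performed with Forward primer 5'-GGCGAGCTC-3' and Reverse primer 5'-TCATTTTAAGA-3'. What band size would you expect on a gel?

80 bp

Scanning the template, GGCGAGCTC occurs at positions 129–137; this primer anneals to the bottom strand there with its 3' end pointing downstream.
Reverse complement of the reverse primer: TCTTAAAATGA. This occurs on the top strand at positions 198–208.
Product length = (reverse-primer end) − (forward-primer start) + 1 = 208 − 129 + 1 = 80 bp.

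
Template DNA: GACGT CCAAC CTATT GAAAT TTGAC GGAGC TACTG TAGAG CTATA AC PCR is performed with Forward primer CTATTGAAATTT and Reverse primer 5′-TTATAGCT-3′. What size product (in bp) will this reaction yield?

The forward primer matches the template at positions 11–22.
Taking the reverse complement of TTATAGCT gives AGCTATAA, found at positions 39–46 on the template; the primer anneals here to the top strand with its 3' end pointing upstream.
Amplicon spans positions 11–46: 36 bp.

36 bp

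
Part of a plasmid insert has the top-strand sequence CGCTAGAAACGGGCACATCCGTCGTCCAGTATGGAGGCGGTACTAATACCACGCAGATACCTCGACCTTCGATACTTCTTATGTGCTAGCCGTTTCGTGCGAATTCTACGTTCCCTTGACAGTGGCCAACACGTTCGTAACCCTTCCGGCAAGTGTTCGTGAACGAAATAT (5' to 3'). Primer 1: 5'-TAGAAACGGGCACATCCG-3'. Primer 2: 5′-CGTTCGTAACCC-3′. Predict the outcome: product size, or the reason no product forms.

Primer 1 (TAGAAACGGGCACATCCG) matches the top strand at positions 4–21 (3' end points downstream).
Primer 2 (CGTTCGTAACCC) also matches the top strand directly, at positions 132–143 — its reverse complement GGGTTACGAACG is not present.
Both primers anneal to the bottom strand with 3' ends pointing the same way, so neither can prime synthesis back toward the other.

No product — both primers anneal to the same strand and extend in the same direction.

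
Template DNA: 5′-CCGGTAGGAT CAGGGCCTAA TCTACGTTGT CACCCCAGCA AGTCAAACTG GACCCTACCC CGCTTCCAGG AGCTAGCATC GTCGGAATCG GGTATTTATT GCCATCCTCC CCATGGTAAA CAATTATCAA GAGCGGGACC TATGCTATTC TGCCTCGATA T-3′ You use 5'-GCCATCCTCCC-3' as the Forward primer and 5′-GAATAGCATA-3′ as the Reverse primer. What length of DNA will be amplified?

50 bp

The forward primer matches the template at positions 101–111.
Reverse complement of the reverse primer: TATGCTATTC. This occurs on the top strand at positions 141–150.
The product runs from position 101 to position 150, so its length is 150 − 101 + 1 = 50 bp.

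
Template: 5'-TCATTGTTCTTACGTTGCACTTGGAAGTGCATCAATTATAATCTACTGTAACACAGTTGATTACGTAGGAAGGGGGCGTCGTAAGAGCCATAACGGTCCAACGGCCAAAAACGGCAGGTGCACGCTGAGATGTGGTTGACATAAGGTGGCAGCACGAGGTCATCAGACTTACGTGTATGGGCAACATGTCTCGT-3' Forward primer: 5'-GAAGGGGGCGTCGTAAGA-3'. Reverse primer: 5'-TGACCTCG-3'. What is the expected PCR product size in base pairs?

94 bp

Forward primer GAAGGGGGCGTCGTAAGA is found on the top strand at positions 69–86.
Reverse complement of the reverse primer: CGAGGTCA. This occurs on the top strand at positions 155–162.
Amplicon spans positions 69–162: 94 bp.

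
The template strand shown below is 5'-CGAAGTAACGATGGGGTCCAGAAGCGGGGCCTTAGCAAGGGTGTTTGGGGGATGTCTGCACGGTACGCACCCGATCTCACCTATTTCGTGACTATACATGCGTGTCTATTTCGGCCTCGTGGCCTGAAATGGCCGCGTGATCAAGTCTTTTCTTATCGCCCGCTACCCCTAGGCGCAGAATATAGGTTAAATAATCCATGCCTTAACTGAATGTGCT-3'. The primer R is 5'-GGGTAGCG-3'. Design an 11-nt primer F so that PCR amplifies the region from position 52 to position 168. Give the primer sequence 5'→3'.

The reverse primer's reverse complement CGCTACCC matches the template at positions 161–168; the product starts at position 52.
The forward primer is identical to the top strand over positions 52–62: ATGTCTGCACG.

5'-ATGTCTGCACG-3'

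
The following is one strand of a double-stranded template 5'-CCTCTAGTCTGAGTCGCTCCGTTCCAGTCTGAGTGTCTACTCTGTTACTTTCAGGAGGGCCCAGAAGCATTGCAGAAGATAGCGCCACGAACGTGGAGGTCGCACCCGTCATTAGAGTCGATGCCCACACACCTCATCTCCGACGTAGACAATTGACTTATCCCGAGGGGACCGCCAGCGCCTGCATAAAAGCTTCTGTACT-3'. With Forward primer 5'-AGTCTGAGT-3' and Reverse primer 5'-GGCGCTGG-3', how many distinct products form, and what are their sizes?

The forward primer AGTCTGAGT matches the top strand at positions 6–14, 26–34.
The reverse primer's reverse complement is CCAGCGCC, matching at positions 175–182.
Each forward site pairs with the reverse site to give a product ending at position 182: sizes 177, 157 bp.

Two products: 177 bp, 157 bp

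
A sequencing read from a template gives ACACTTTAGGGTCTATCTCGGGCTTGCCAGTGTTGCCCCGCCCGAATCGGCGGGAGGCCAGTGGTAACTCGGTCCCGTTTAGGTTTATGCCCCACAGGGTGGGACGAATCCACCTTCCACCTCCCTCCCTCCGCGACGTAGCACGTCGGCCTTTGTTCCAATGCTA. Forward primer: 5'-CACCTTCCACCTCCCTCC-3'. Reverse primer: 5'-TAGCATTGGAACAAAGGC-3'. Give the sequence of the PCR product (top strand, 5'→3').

Forward primer CACCTTCCACCTCCCTCC is found on the top strand at positions 111–128.
Reverse complement of the reverse primer: GCCTTTGTTCCAATGCTA. This occurs on the top strand at positions 149–166.
The product is the template from position 111 through 166 (56 bp).

5'-CACCTTCCACCTCCCTCCCTCCGCGACGTAGCACGTCGGCCTTTGTTCCAATGCTA-3'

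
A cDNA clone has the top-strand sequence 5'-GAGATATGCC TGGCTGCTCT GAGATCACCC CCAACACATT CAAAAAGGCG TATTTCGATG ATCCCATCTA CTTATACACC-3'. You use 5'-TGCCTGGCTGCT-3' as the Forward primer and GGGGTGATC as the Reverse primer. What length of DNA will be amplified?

Scanning the template, TGCCTGGCTGCT occurs at positions 7–18; this primer anneals to the bottom strand there with its 3' end pointing downstream.
Reverse complement of the reverse primer: GATCACCCC. This occurs on the top strand at positions 23–31.
The product runs from position 7 to position 31, so its length is 31 − 7 + 1 = 25 bp.

25 bp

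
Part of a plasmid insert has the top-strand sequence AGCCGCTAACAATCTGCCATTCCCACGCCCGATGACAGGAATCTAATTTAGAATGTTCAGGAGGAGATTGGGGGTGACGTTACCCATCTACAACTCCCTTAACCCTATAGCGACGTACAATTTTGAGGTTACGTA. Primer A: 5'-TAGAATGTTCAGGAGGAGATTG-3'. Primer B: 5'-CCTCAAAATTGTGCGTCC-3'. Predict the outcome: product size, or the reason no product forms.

No product — primer B has no binding site in the template.

Primer B (CCTCAAAATTGTGCGTCC) does not match the top strand, and its reverse complement GGACGCACAATTTTGAGG does not match either.
With no annealing site for primer B, no amplification occurs.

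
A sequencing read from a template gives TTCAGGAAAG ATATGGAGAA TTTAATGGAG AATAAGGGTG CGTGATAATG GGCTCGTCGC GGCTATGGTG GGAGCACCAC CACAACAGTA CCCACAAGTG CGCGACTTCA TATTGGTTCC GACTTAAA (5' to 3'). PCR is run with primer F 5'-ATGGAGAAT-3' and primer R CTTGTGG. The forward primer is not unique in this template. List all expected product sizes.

The forward primer ATGGAGAAT matches the top strand at positions 13–21, 25–33.
The reverse primer's reverse complement is CCACAAG, matching at positions 92–98.
Each forward site pairs with the reverse site to give a product ending at position 98: sizes 86, 74 bp.

86 bp, 74 bp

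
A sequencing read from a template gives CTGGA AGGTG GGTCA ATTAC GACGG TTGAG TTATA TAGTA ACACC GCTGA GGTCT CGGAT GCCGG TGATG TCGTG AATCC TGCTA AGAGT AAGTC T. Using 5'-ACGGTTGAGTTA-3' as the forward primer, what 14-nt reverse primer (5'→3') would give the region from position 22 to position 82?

5'-CAGGATTCACGACA-3'

The product's 3' end on the top strand is position 82.
The reverse primer anneals to the top strand over positions 69–82, i.e. to TGTCGTGAATCCTG.
Its sequence written 5'→3' is the reverse complement: CAGGATTCACGACA.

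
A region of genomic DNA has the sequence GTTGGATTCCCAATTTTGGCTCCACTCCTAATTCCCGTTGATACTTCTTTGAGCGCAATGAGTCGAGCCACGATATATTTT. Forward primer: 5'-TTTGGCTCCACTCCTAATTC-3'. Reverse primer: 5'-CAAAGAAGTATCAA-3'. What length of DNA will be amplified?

The forward primer matches the template at positions 15–34.
Reverse complement of the reverse primer: TTGATACTTCTTTG. This occurs on the top strand at positions 38–51.
The product runs from position 15 to position 51, so its length is 51 − 15 + 1 = 37 bp.

37 bp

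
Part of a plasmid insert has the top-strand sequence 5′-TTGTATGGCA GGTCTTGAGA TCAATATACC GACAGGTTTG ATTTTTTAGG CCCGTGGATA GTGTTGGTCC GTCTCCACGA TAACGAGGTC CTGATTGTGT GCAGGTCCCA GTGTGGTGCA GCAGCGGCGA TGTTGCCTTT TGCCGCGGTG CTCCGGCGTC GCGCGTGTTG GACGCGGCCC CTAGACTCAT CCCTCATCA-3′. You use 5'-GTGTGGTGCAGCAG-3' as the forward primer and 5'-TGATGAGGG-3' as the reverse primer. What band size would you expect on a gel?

The forward primer matches the template at positions 111–124.
The reverse primer's reverse complement is CCCTCATCA, which matches the template at positions 191–199.
Amplicon spans positions 111–199: 89 bp.

89 bp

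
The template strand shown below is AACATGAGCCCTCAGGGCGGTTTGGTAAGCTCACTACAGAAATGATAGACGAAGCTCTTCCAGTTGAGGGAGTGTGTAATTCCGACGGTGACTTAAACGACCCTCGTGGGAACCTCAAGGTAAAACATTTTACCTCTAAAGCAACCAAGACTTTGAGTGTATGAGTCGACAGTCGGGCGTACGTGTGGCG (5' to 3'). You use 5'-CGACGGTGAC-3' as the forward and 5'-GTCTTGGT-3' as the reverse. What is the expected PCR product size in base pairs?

69 bp

Scanning the template, CGACGGTGAC occurs at positions 83–92; this primer anneals to the bottom strand there with its 3' end pointing downstream.
Taking the reverse complement of GTCTTGGT gives ACCAAGAC, found at positions 144–151 on the template; the primer anneals here to the top strand with its 3' end pointing upstream.
Amplicon spans positions 83–151: 69 bp.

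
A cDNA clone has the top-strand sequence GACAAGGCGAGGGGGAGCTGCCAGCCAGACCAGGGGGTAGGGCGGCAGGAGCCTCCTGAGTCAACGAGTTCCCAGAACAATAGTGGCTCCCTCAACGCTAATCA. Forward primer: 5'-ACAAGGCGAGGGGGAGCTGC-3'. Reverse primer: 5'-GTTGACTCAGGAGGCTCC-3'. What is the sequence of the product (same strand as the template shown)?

Forward primer ACAAGGCGAGGGGGAGCTGC is found on the top strand at positions 2–21.
Reverse complement of the reverse primer: GGAGCCTCCTGAGTCAAC. This occurs on the top strand at positions 48–65.
The product is the template from position 2 through 65 (64 bp).

5'-ACAAGGCGAGGGGGAGCTGCCAGCCAGACCAGGGGGTAGGGCGGCAGGAGCCTCCTGAGTCAAC-3'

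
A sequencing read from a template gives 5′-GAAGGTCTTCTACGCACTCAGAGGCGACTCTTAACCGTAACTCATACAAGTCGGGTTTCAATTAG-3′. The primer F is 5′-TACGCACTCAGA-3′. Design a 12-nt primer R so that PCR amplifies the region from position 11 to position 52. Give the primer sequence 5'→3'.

The product's 3' end on the top strand is position 52.
The reverse primer anneals to the top strand over positions 41–52, i.e. to CTCATACAAGTC.
Its sequence written 5'→3' is the reverse complement: GACTTGTATGAG.

5'-GACTTGTATGAG-3'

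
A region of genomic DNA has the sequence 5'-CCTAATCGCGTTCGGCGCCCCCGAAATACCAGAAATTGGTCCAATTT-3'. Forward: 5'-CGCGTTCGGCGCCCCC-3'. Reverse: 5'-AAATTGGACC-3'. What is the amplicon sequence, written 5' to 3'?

Forward primer CGCGTTCGGCGCCCCC is found on the top strand at positions 7–22.
Taking the reverse complement of AAATTGGACC gives GGTCCAATTT, found at positions 38–47 on the template; the primer anneals here to the top strand with its 3' end pointing upstream.
The product is the template from position 7 through 47 (41 bp).

5'-CGCGTTCGGCGCCCCCGAAATACCAGAAATTGGTCCAATTT-3'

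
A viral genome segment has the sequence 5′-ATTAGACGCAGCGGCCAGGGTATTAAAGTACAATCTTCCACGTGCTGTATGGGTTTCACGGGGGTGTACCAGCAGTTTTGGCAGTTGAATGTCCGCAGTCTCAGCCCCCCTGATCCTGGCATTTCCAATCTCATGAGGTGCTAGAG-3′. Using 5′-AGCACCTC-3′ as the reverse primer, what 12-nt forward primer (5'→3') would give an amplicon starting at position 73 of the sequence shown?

The reverse primer's reverse complement GAGGTGCT matches the template at positions 135–142; the product starts at position 73.
The forward primer is identical to the top strand over positions 73–84: CAGTTTTGGCAG.

5'-CAGTTTTGGCAG-3'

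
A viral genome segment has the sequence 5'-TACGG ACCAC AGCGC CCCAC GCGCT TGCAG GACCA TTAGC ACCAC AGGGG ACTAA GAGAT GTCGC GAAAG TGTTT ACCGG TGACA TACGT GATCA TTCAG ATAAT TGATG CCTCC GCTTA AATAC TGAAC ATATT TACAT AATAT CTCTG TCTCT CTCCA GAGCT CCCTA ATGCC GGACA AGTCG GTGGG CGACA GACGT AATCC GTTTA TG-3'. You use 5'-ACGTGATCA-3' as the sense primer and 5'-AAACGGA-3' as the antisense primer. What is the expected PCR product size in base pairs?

Scanning the template, ACGTGATCA occurs at positions 87–95; this primer anneals to the bottom strand there with its 3' end pointing downstream.
Reverse complement of the reverse primer: TCCGTTT. This occurs on the top strand at positions 203–209.
Product length = (reverse-primer end) − (forward-primer start) + 1 = 209 − 87 + 1 = 123 bp.

123 bp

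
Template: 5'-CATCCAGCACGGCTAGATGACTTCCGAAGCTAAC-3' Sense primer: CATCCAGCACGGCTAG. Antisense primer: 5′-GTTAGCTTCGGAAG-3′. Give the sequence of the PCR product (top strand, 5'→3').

5'-CATCCAGCACGGCTAGATGACTTCCGAAGCTAAC-3'

Scanning the template, CATCCAGCACGGCTAG occurs at positions 1–16; this primer anneals to the bottom strand there with its 3' end pointing downstream.
Taking the reverse complement of GTTAGCTTCGGAAG gives CTTCCGAAGCTAAC, found at positions 21–34 on the template; the primer anneals here to the top strand with its 3' end pointing upstream.
The product is the template from position 1 through 34 (34 bp).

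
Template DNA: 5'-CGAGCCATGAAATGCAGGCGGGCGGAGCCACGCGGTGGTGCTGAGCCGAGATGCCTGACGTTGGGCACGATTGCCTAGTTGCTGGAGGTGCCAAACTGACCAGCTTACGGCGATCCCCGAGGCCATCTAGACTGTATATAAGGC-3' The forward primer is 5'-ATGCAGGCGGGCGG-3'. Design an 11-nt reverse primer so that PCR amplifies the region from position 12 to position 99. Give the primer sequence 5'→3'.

The product's 3' end on the top strand is position 99.
The reverse primer anneals to the top strand over positions 89–99, i.e. to TGCCAAACTGA.
Its sequence written 5'→3' is the reverse complement: TCAGTTTGGCA.

5'-TCAGTTTGGCA-3'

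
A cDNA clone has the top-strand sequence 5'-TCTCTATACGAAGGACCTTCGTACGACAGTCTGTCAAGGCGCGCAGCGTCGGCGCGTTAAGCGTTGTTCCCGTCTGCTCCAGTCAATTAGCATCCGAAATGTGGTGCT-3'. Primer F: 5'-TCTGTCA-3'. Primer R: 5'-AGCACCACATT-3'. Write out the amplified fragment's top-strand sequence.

Forward primer TCTGTCA is found on the top strand at positions 30–36.
Reverse complement of the reverse primer: AATGTGGTGCT. This occurs on the top strand at positions 98–108.
The product is the template from position 30 through 108 (79 bp).

5'-TCTGTCAAGGCGCGCAGCGTCGGCGCGTTAAGCGTTGTTCCCGTCTGCTCCAGTCAATTAGCATCCGAAATGTGGTGCT-3'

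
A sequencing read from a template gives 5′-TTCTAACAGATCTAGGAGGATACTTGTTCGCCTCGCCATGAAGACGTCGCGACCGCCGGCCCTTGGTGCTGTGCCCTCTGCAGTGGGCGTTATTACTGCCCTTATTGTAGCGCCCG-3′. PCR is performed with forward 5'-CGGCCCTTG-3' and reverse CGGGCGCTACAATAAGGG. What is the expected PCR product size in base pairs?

60 bp

The forward primer matches the template at positions 57–65.
Taking the reverse complement of CGGGCGCTACAATAAGGG gives CCCTTATTGTAGCGCCCG, found at positions 99–116 on the template; the primer anneals here to the top strand with its 3' end pointing upstream.
The product runs from position 57 to position 116, so its length is 116 − 57 + 1 = 60 bp.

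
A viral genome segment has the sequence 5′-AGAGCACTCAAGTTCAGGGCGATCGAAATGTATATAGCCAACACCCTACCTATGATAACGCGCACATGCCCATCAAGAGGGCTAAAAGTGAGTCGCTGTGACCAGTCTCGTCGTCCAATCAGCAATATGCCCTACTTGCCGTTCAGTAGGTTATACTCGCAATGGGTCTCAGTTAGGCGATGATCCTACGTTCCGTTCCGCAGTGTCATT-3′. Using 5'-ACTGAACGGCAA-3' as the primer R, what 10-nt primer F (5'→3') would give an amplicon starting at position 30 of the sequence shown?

The reverse primer's reverse complement TTGCCGTTCAGT matches the template at positions 136–147; the product starts at position 30.
The forward primer is identical to the top strand over positions 30–39: GTATATAGCC.

5'-GTATATAGCC-3'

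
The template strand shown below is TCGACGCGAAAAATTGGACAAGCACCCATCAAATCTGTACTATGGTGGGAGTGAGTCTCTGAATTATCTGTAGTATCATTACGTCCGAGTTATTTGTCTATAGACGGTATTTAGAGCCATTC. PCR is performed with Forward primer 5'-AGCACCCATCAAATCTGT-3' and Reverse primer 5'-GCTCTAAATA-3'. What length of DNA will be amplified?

The forward primer matches the template at positions 21–38.
Taking the reverse complement of GCTCTAAATA gives TATTTAGAGC, found at positions 108–117 on the template; the primer anneals here to the top strand with its 3' end pointing upstream.
Amplicon spans positions 21–117: 97 bp.

97 bp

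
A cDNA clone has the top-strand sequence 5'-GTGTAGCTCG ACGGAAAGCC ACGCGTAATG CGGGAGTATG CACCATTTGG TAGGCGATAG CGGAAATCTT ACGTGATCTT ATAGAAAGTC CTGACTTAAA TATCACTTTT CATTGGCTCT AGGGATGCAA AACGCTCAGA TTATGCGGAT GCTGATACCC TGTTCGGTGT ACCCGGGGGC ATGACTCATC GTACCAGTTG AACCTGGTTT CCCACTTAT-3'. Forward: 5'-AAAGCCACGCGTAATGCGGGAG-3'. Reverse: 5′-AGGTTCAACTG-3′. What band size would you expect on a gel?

191 bp

Forward primer AAAGCCACGCGTAATGCGGGAG is found on the top strand at positions 15–36.
The reverse primer's reverse complement is CAGTTGAACCT, which matches the template at positions 195–205.
Product length = (reverse-primer end) − (forward-primer start) + 1 = 205 − 15 + 1 = 191 bp.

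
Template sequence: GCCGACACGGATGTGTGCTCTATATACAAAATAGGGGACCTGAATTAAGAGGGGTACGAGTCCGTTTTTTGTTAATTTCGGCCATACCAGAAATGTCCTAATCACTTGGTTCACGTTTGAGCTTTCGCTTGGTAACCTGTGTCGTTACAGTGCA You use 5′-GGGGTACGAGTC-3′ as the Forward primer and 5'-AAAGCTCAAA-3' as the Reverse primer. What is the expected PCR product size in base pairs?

Scanning the template, GGGGTACGAGTC occurs at positions 51–62; this primer anneals to the bottom strand there with its 3' end pointing downstream.
Reverse complement of the reverse primer: TTTGAGCTTT. This occurs on the top strand at positions 116–125.
The product runs from position 51 to position 125, so its length is 125 − 51 + 1 = 75 bp.

75 bp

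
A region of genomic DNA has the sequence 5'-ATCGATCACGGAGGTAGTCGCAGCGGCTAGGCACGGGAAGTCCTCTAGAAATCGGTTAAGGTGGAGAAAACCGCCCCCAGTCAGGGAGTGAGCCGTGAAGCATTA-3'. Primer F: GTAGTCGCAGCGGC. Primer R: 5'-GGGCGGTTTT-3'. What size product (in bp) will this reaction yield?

Scanning the template, GTAGTCGCAGCGGC occurs at positions 14–27; this primer anneals to the bottom strand there with its 3' end pointing downstream.
Reverse complement of the reverse primer: AAAACCGCCC. This occurs on the top strand at positions 67–76.
Amplicon spans positions 14–76: 63 bp.

63 bp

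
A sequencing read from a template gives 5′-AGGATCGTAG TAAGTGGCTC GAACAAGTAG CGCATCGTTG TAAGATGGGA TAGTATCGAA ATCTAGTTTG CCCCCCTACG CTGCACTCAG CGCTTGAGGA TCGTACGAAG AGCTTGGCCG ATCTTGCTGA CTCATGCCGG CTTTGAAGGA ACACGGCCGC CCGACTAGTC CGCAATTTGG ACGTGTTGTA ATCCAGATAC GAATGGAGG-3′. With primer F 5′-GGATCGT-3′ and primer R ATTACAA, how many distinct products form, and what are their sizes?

The forward primer GGATCGT matches the top strand at positions 2–8, 98–104.
The reverse primer's reverse complement is TTGTAAT, matching at positions 186–192.
Each forward site pairs with the reverse site to give a product ending at position 192: sizes 191, 95 bp.

Two products: 191 bp, 95 bp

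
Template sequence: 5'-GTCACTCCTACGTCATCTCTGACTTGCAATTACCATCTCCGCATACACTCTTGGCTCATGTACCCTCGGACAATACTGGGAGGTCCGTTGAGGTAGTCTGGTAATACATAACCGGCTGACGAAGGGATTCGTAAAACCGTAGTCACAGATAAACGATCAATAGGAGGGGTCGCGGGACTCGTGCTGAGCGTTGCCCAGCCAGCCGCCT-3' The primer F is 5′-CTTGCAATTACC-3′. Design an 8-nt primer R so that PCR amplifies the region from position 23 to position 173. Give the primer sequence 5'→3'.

The product's 3' end on the top strand is position 173.
The reverse primer anneals to the top strand over positions 166–173, i.e. to GGGGTCGC.
Its sequence written 5'→3' is the reverse complement: GCGACCCC.

5'-GCGACCCC-3'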